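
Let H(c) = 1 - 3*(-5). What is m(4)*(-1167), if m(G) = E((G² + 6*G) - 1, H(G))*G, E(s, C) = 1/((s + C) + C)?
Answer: -4668/71 ≈ -65.746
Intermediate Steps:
H(c) = 16 (H(c) = 1 + 15 = 16)
E(s, C) = 1/(s + 2*C) (E(s, C) = 1/((C + s) + C) = 1/(s + 2*C))
m(G) = G/(31 + G² + 6*G) (m(G) = G/(((G² + 6*G) - 1) + 2*16) = G/((-1 + G² + 6*G) + 32) = G/(31 + G² + 6*G))
m(4)*(-1167) = (4/(31 + 4² + 6*4))*(-1167) = (4/(31 + 16 + 24))*(-1167) = (4/71)*(-1167) = -4668/71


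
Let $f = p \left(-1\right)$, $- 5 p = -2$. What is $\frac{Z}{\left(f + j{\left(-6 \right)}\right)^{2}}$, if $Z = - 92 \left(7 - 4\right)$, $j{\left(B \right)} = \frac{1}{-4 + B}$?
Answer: $-1104$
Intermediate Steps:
$p = \frac{2}{5}$ ($p = \left(- \frac{1}{5}\right) \left(-2\right) = \frac{2}{5} \approx 0.4$)
$f = - \frac{2}{5}$ ($f = \frac{2}{5} \left(-1\right) = - \frac{2}{5} \approx -0.4$)
$Z = -276$ ($Z = - 92 \left(7 - 4\right) = \left(-92\right) 3 = -276$)
$\frac{Z}{\left(f + j{\left(-6 \right)}\right)^{2}} = - \frac{276}{\left(- \frac{2}{5} + \frac{1}{-4 - 6}\right)^{2}} = - \frac{276}{\left(- \frac{2}{5} + \frac{1}{-10}\right)^{2}} = - \frac{276}{\left(- \frac{2}{5} - \frac{1}{10}\right)^{2}} = - \frac{276}{\left(- \frac{1}{2}\right)^{2}} = - 276 \frac{1}{\frac{1}{4}} = \left(-276\right) 4 = -1104$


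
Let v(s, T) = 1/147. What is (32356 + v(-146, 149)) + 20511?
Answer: 7771450/147 ≈ 52867.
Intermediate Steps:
v(s, T) = 1/147
(32356 + v(-146, 149)) + 20511 = (32356 + 1/147) + 20511 = 4756333/147 + 20511 = 7771450/147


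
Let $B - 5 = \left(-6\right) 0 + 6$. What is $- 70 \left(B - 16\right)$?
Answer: $350$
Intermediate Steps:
$B = 11$ ($B = 5 + \left(\left(-6\right) 0 + 6\right) = 5 + \left(0 + 6\right) = 5 + 6 = 11$)
$- 70 \left(B - 16\right) = - 70 \left(11 - 16\right) = \left(-70\right) \left(-5\right) = 350$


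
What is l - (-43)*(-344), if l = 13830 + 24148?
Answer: 23186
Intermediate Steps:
l = 37978
l - (-43)*(-344) = 37978 - (-43)*(-344) = 37978 - 1*14792 = 37978 - 14792 = 23186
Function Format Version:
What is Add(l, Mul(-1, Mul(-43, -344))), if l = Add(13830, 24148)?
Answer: 23186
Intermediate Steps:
l = 37978
Add(l, Mul(-1, Mul(-43, -344))) = Add(37978, Mul(-1, Mul(-43, -344))) = Add(37978, Mul(-1, 14792)) = Add(37978, -14792) = 23186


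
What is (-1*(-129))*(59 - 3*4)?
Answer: 6063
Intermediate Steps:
(-1*(-129))*(59 - 3*4) = 129*(59 - 12) = 129*47 = 6063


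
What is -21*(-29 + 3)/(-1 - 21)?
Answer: -273/11 ≈ -24.818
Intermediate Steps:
-21*(-29 + 3)/(-1 - 21) = -(-546)/(-22) = -(-546)*(-1)/22 = -21*13/11 = -273/11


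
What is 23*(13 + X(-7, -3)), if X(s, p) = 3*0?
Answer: 299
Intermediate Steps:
X(s, p) = 0
23*(13 + X(-7, -3)) = 23*(13 + 0) = 23*13 = 299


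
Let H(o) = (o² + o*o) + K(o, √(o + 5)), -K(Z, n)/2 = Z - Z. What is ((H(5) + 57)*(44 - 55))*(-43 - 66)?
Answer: 128293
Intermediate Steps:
K(Z, n) = 0 (K(Z, n) = -2*(Z - Z) = -2*0 = 0)
H(o) = 2*o² (H(o) = (o² + o*o) + 0 = (o² + o²) + 0 = 2*o² + 0 = 2*o²)
((H(5) + 57)*(44 - 55))*(-43 - 66) = ((2*5² + 57)*(44 - 55))*(-43 - 66) = ((2*25 + 57)*(-11))*(-109) = ((50 + 57)*(-11))*(-109) = (107*(-11))*(-109) = -1177*(-109) = 128293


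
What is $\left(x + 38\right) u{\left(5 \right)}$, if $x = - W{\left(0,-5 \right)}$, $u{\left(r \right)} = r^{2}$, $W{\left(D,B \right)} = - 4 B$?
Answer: $450$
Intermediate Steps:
$x = -20$ ($x = - \left(-4\right) \left(-5\right) = \left(-1\right) 20 = -20$)
$\left(x + 38\right) u{\left(5 \right)} = \left(-20 + 38\right) 5^{2} = 18 \cdot 25 = 450$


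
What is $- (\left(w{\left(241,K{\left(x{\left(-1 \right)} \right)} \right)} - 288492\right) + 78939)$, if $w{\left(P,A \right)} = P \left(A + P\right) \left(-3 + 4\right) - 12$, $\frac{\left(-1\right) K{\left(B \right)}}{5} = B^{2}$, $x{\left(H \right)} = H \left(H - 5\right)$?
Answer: $194864$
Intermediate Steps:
$x{\left(H \right)} = H \left(-5 + H\right)$
$K{\left(B \right)} = - 5 B^{2}$
$w{\left(P,A \right)} = -12 + P \left(A + P\right)$ ($w{\left(P,A \right)} = P \left(A + P\right) 1 - 12 = P \left(A + P\right) - 12 = -12 + P \left(A + P\right)$)
$- (\left(w{\left(241,K{\left(x{\left(-1 \right)} \right)} \right)} - 288492\right) + 78939) = - (\left(\left(-12 + 241^{2} + - 5 \left(- (-5 - 1)\right)^{2} \cdot 241\right) - 288492\right) + 78939) = - (\left(\left(-12 + 58081 + - 5 \left(\left(-1\right) \left(-6\right)\right)^{2} \cdot 241\right) - 288492\right) + 78939) = - (\left(\left(-12 + 58081 + - 5 \cdot 6^{2} \cdot 241\right) - 288492\right) + 78939) = - (\left(\left(-12 + 58081 + \left(-5\right) 36 \cdot 241\right) - 288492\right) + 78939) = - (\left(\left(-12 + 58081 - 43380\right) - 288492\right) + 78939) = - (\left(14689 - 288492\right) + 78939) = - (-273803 + 78939) = \left(-1\right) \left(-194864\right) = 194864$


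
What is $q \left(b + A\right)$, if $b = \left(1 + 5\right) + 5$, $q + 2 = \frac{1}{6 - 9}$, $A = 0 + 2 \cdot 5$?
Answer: $-49$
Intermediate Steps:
$A = 10$ ($A = 0 + 10 = 10$)
$q = - \frac{7}{3}$ ($q = -2 + \frac{1}{6 - 9} = -2 + \frac{1}{-3} = -2 - \frac{1}{3} = - \frac{7}{3} \approx -2.3333$)
$b = 11$ ($b = 6 + 5 = 11$)
$q \left(b + A\right) = - \frac{7 \left(11 + 10\right)}{3} = \left(- \frac{7}{3}\right) 21 = -49$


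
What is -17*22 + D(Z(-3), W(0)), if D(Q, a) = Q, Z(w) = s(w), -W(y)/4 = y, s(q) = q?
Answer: -377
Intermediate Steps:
W(y) = -4*y
Z(w) = w
-17*22 + D(Z(-3), W(0)) = -17*22 - 3 = -374 - 3 = -377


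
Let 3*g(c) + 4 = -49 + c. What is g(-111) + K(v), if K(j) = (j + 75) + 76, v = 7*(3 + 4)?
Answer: 436/3 ≈ 145.33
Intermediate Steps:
g(c) = -53/3 + c/3 (g(c) = -4/3 + (-49 + c)/3 = -4/3 + (-49/3 + c/3) = -53/3 + c/3)
v = 49 (v = 7*7 = 49)
K(j) = 151 + j (K(j) = (75 + j) + 76 = 151 + j)
g(-111) + K(v) = (-53/3 + (1/3)*(-111)) + (151 + 49) = (-53/3 - 37) + 200 = -164/3 + 200 = 436/3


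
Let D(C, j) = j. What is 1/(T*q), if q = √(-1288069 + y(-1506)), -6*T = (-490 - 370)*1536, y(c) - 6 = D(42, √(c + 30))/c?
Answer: √251/(220160*√(-323303813 - I*√41)) ≈ 3.9632e-17 + 4.0021e-9*I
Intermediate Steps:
y(c) = 6 + √(30 + c)/c (y(c) = 6 + √(c + 30)/c = 6 + √(30 + c)/c)
T = 220160 (T = -(-490 - 370)*1536/6 = -(-430)*1536/3 = -⅙*(-1320960) = 220160)
q = √(-1288063 - I*√41/251) (q = √(-1288069 + (6 + √(30 - 1506)/(-1506))) = √(-1288069 + (6 - I*√41/251)) = √(-1288063 - I*√41/251) ≈ 0.e-5 - 1134.9*I)
1/(T*q) = 1/(220160*((√(-81149257063 - 251*I*√41)/251))) = (251/√(-81149257063 - 251*I*√41))/220160 = 251/(220160*√(-81149257063 - 251*I*√41))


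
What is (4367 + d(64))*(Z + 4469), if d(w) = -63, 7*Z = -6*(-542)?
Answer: 148638640/7 ≈ 2.1234e+7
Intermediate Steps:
Z = 3252/7 (Z = (-6*(-542))/7 = (1/7)*3252 = 3252/7 ≈ 464.57)
(4367 + d(64))*(Z + 4469) = (4367 - 63)*(3252/7 + 4469) = 4304*(34535/7) = 148638640/7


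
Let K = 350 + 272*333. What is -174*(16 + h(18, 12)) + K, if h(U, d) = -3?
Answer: 88664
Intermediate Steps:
K = 90926 (K = 350 + 90576 = 90926)
-174*(16 + h(18, 12)) + K = -174*(16 - 3) + 90926 = -174*13 + 90926 = -2262 + 90926 = 88664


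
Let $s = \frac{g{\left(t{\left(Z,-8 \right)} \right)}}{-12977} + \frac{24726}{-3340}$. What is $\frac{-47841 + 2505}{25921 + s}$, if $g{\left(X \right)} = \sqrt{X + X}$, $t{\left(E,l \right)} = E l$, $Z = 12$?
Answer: $- \frac{551762844334023387693360}{315382036151173655836921} - \frac{13126242808646400 i \sqrt{3}}{315382036151173655836921} \approx -1.7495 - 7.2088 \cdot 10^{-8} i$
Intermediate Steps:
$g{\left(X \right)} = \sqrt{2} \sqrt{X}$ ($g{\left(X \right)} = \sqrt{2 X} = \sqrt{2} \sqrt{X}$)
$s = - \frac{12363}{1670} - \frac{8 i \sqrt{3}}{12977}$ ($s = \frac{\sqrt{2} \sqrt{12 \left(-8\right)}}{-12977} + \frac{24726}{-3340} = \sqrt{2} \sqrt{-96} \left(- \frac{1}{12977}\right) + 24726 \left(- \frac{1}{3340}\right) = \sqrt{2} \cdot 4 i \sqrt{6} \left(- \frac{1}{12977}\right) - \frac{12363}{1670} = 8 i \sqrt{3} \left(- \frac{1}{12977}\right) - \frac{12363}{1670} = - \frac{8 i \sqrt{3}}{12977} - \frac{12363}{1670} = - \frac{12363}{1670} - \frac{8 i \sqrt{3}}{12977} \approx -7.403 - 0.0010678 i$)
$\frac{-47841 + 2505}{25921 + s} = \frac{-47841 + 2505}{25921 - \left(\frac{12363}{1670} + \frac{8 i \sqrt{3}}{12977}\right)} = - \frac{45336}{\frac{43275707}{1670} - \frac{8 i \sqrt{3}}{12977}}$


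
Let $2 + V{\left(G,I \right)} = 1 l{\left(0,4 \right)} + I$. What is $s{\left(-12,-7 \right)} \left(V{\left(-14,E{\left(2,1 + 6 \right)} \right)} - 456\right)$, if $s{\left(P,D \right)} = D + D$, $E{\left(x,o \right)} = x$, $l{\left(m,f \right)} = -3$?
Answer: $6426$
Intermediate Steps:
$s{\left(P,D \right)} = 2 D$
$V{\left(G,I \right)} = -5 + I$ ($V{\left(G,I \right)} = -2 + \left(1 \left(-3\right) + I\right) = -2 + \left(-3 + I\right) = -5 + I$)
$s{\left(-12,-7 \right)} \left(V{\left(-14,E{\left(2,1 + 6 \right)} \right)} - 456\right) = 2 \left(-7\right) \left(\left(-5 + 2\right) - 456\right) = - 14 \left(-3 - 456\right) = \left(-14\right) \left(-459\right) = 6426$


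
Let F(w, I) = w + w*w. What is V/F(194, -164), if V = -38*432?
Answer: -2736/6305 ≈ -0.43394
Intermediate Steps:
F(w, I) = w + w**2
V = -16416
V/F(194, -164) = -16416*1/(194*(1 + 194)) = -16416/(194*195) = -16416/37830 = -16416*1/37830 = -2736/6305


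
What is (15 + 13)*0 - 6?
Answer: -6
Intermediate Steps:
(15 + 13)*0 - 6 = 28*0 - 6 = 0 - 6 = -6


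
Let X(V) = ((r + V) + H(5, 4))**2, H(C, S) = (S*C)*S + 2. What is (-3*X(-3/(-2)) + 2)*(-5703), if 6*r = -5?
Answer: 116907698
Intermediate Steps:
r = -5/6 (r = (1/6)*(-5) = -5/6 ≈ -0.83333)
H(C, S) = 2 + C*S**2 (H(C, S) = (C*S)*S + 2 = C*S**2 + 2 = 2 + C*S**2)
X(V) = (487/6 + V)**2 (X(V) = ((-5/6 + V) + (2 + 5*4**2))**2 = ((-5/6 + V) + (2 + 5*16))**2 = ((-5/6 + V) + (2 + 80))**2 = ((-5/6 + V) + 82)**2 = (487/6 + V)**2)
(-3*X(-3/(-2)) + 2)*(-5703) = (-(487 + 6*(-3/(-2)))**2/12 + 2)*(-5703) = (-(487 + 6*(-3*(-1/2)))**2/12 + 2)*(-5703) = (-(487 + 6*(3/2))**2/12 + 2)*(-5703) = (-(487 + 9)**2/12 + 2)*(-5703) = (-496**2/12 + 2)*(-5703) = (-246016/12 + 2)*(-5703) = (-3*61504/9 + 2)*(-5703) = (-61504/3 + 2)*(-5703) = -61498/3*(-5703) = 116907698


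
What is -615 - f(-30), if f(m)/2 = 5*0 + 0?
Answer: -615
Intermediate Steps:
f(m) = 0 (f(m) = 2*(5*0 + 0) = 2*(0 + 0) = 2*0 = 0)
-615 - f(-30) = -615 - 1*0 = -615 + 0 = -615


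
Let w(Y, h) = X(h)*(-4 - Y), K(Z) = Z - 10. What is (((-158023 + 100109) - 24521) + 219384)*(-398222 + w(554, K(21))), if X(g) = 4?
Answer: -54841774846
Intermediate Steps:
K(Z) = -10 + Z
w(Y, h) = -16 - 4*Y (w(Y, h) = 4*(-4 - Y) = -16 - 4*Y)
(((-158023 + 100109) - 24521) + 219384)*(-398222 + w(554, K(21))) = (((-158023 + 100109) - 24521) + 219384)*(-398222 + (-16 - 4*554)) = ((-57914 - 24521) + 219384)*(-398222 + (-16 - 2216)) = (-82435 + 219384)*(-398222 - 2232) = 136949*(-400454) = -54841774846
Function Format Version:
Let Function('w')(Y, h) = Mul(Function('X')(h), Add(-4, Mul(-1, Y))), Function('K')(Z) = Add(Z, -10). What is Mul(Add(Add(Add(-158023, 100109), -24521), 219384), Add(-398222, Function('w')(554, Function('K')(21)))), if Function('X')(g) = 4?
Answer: -54841774846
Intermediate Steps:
Function('K')(Z) = Add(-10, Z)
Function('w')(Y, h) = Add(-16, Mul(-4, Y)) (Function('w')(Y, h) = Mul(4, Add(-4, Mul(-1, Y))) = Add(-16, Mul(-4, Y)))
Mul(Add(Add(Add(-158023, 100109), -24521), 219384), Add(-398222, Function('w')(554, Function('K')(21)))) = Mul(Add(Add(Add(-158023, 100109), -24521), 219384), Add(-398222, Add(-16, Mul(-4, 554)))) = Mul(Add(Add(-57914, -24521), 219384), Add(-398222, Add(-16, -2216))) = Mul(Add(-82435, 219384), Add(-398222, -2232)) = Mul(136949, -400454) = -54841774846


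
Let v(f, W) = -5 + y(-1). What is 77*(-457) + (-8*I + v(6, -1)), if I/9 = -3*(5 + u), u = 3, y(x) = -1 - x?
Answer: -33466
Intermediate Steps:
v(f, W) = -5 (v(f, W) = -5 + (-1 - 1*(-1)) = -5 + (-1 + 1) = -5 + 0 = -5)
I = -216 (I = 9*(-3*(5 + 3)) = 9*(-3*8) = 9*(-24) = -216)
77*(-457) + (-8*I + v(6, -1)) = 77*(-457) + (-8*(-216) - 5) = -35189 + (1728 - 5) = -35189 + 1723 = -33466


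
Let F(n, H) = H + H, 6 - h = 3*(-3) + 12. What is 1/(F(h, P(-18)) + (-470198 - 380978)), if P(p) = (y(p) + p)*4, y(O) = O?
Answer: -1/851464 ≈ -1.1744e-6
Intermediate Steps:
P(p) = 8*p (P(p) = (p + p)*4 = (2*p)*4 = 8*p)
h = 3 (h = 6 - (3*(-3) + 12) = 6 - (-9 + 12) = 6 - 1*3 = 6 - 3 = 3)
F(n, H) = 2*H
1/(F(h, P(-18)) + (-470198 - 380978)) = 1/(2*(8*(-18)) + (-470198 - 380978)) = 1/(2*(-144) - 851176) = 1/(-288 - 851176) = 1/(-851464) = -1/851464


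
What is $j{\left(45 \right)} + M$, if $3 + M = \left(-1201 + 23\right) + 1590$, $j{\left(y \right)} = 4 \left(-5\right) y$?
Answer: $-491$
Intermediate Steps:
$j{\left(y \right)} = - 20 y$
$M = 409$ ($M = -3 + \left(\left(-1201 + 23\right) + 1590\right) = -3 + \left(-1178 + 1590\right) = -3 + 412 = 409$)
$j{\left(45 \right)} + M = \left(-20\right) 45 + 409 = -900 + 409 = -491$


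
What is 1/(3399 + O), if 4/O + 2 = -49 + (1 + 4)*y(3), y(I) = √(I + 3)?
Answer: 1666149/5663101775 + 4*√6/5663101775 ≈ 0.00029421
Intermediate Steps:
y(I) = √(3 + I)
O = 4/(-51 + 5*√6) (O = 4/(-2 + (-49 + (1 + 4)*√(3 + 3))) = 4/(-2 + (-49 + 5*√6)) = 4/(-51 + 5*√6) ≈ -0.10322)
1/(3399 + O) = 1/(3399 + (-68/817 - 20*√6/2451)) = 1/(2776915/817 - 20*√6/2451)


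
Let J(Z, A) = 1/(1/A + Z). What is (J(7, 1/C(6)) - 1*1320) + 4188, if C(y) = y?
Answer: 37285/13 ≈ 2868.1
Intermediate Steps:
J(Z, A) = 1/(Z + 1/A)
(J(7, 1/C(6)) - 1*1320) + 4188 = ((1/6)/(1 + (1/6)*7) - 1*1320) + 4188 = ((1*(⅙))/(1 + (1*(⅙))*7) - 1320) + 4188 = (1/(6*(1 + (⅙)*7)) - 1320) + 4188 = (1/(6*(1 + 7/6)) - 1320) + 4188 = (1/(6*(13/6)) - 1320) + 4188 = ((⅙)*(6/13) - 1320) + 4188 = (1/13 - 1320) + 4188 = -17159/13 + 4188 = 37285/13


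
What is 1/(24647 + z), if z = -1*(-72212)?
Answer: 1/96859 ≈ 1.0324e-5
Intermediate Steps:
z = 72212
1/(24647 + z) = 1/(24647 + 72212) = 1/96859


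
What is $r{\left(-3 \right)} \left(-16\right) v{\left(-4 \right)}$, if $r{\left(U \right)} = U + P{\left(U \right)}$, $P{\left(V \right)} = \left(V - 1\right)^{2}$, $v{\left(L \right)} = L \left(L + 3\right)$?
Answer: $-832$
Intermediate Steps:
$v{\left(L \right)} = L \left(3 + L\right)$
$P{\left(V \right)} = \left(-1 + V\right)^{2}$
$r{\left(U \right)} = U + \left(-1 + U\right)^{2}$
$r{\left(-3 \right)} \left(-16\right) v{\left(-4 \right)} = \left(-3 + \left(-1 - 3\right)^{2}\right) \left(-16\right) \left(- 4 \left(3 - 4\right)\right) = \left(-3 + \left(-4\right)^{2}\right) \left(-16\right) \left(\left(-4\right) \left(-1\right)\right) = \left(-3 + 16\right) \left(-16\right) 4 = 13 \left(-16\right) 4 = \left(-208\right) 4 = -832$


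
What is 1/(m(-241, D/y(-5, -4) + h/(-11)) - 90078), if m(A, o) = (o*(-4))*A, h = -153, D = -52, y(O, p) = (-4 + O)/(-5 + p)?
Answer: -11/1394774 ≈ -7.8866e-6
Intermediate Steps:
y(O, p) = (-4 + O)/(-5 + p)
m(A, o) = -4*A*o (m(A, o) = (-4*o)*A = -4*A*o)
1/(m(-241, D/y(-5, -4) + h/(-11)) - 90078) = 1/(-4*(-241)*(-52*(-5 - 4)/(-4 - 5) - 153/(-11)) - 90078) = 1/(-4*(-241)*(-52/1 - 153*(-1/11)) - 90078) = 1/(-4*(-241)*(-52/((-⅑*(-9))) + 153/11) - 90078) = 1/(-4*(-241)*(-52/1 + 153/11) - 90078) = 1/(-4*(-241)*(-52*1 + 153/11) - 90078) = 1/(-4*(-241)*(-52 + 153/11) - 90078) = 1/(-4*(-241)*(-419/11) - 90078) = 1/(-403916/11 - 90078) = 1/(-1394774/11) = -11/1394774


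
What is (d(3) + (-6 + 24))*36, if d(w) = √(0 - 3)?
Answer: 648 + 36*I*√3 ≈ 648.0 + 62.354*I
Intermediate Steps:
d(w) = I*√3 (d(w) = √(-3) = I*√3)
(d(3) + (-6 + 24))*36 = (I*√3 + (-6 + 24))*36 = (I*√3 + 18)*36 = (18 + I*√3)*36 = 648 + 36*I*√3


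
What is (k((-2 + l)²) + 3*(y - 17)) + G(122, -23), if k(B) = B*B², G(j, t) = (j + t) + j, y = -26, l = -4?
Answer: 46748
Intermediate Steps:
G(j, t) = t + 2*j
k(B) = B³
(k((-2 + l)²) + 3*(y - 17)) + G(122, -23) = (((-2 - 4)²)³ + 3*(-26 - 17)) + (-23 + 2*122) = (((-6)²)³ + 3*(-43)) + (-23 + 244) = (36³ - 129) + 221 = (46656 - 129) + 221 = 46527 + 221 = 46748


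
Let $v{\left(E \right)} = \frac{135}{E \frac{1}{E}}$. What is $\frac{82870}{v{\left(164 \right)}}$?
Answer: $\frac{16574}{27} \approx 613.85$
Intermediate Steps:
$v{\left(E \right)} = 135$ ($v{\left(E \right)} = \frac{135}{1} = 135 \cdot 1 = 135$)
$\frac{82870}{v{\left(164 \right)}} = \frac{82870}{135} = 82870 \cdot \frac{1}{135} = \frac{16574}{27}$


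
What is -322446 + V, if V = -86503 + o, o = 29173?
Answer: -379776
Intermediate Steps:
V = -57330 (V = -86503 + 29173 = -57330)
-322446 + V = -322446 - 57330 = -379776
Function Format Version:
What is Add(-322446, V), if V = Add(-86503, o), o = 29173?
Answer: -379776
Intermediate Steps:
V = -57330 (V = Add(-86503, 29173) = -57330)
Add(-322446, V) = Add(-322446, -57330) = -379776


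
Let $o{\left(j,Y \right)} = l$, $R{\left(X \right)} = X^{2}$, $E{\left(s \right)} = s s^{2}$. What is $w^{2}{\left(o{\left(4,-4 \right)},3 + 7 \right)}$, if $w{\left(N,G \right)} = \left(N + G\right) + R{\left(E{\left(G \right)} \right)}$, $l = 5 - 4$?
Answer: $1000022000121$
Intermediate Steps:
$E{\left(s \right)} = s^{3}$
$l = 1$ ($l = 5 - 4 = 1$)
$o{\left(j,Y \right)} = 1$
$w{\left(N,G \right)} = G + N + G^{6}$ ($w{\left(N,G \right)} = \left(N + G\right) + \left(G^{3}\right)^{2} = \left(G + N\right) + G^{6} = G + N + G^{6}$)
$w^{2}{\left(o{\left(4,-4 \right)},3 + 7 \right)} = \left(\left(3 + 7\right) + 1 + \left(3 + 7\right)^{6}\right)^{2} = \left(10 + 1 + 10^{6}\right)^{2} = \left(10 + 1 + 1000000\right)^{2} = 1000011^{2} = 1000022000121$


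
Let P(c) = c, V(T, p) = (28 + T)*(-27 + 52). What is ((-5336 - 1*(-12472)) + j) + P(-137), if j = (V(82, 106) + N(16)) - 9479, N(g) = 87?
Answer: 357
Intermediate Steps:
V(T, p) = 700 + 25*T (V(T, p) = (28 + T)*25 = 700 + 25*T)
j = -6642 (j = ((700 + 25*82) + 87) - 9479 = ((700 + 2050) + 87) - 9479 = (2750 + 87) - 9479 = 2837 - 9479 = -6642)
((-5336 - 1*(-12472)) + j) + P(-137) = ((-5336 - 1*(-12472)) - 6642) - 137 = ((-5336 + 12472) - 6642) - 137 = (7136 - 6642) - 137 = 494 - 137 = 357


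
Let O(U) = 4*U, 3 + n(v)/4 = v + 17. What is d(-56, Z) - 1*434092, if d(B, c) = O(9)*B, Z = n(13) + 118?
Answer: -436108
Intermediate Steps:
n(v) = 56 + 4*v (n(v) = -12 + 4*(v + 17) = -12 + 4*(17 + v) = -12 + (68 + 4*v) = 56 + 4*v)
Z = 226 (Z = (56 + 4*13) + 118 = (56 + 52) + 118 = 108 + 118 = 226)
d(B, c) = 36*B (d(B, c) = (4*9)*B = 36*B)
d(-56, Z) - 1*434092 = 36*(-56) - 1*434092 = -2016 - 434092 = -436108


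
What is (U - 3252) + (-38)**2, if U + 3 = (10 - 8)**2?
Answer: -1807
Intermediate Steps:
U = 1 (U = -3 + (10 - 8)**2 = -3 + 2**2 = -3 + 4 = 1)
(U - 3252) + (-38)**2 = (1 - 3252) + (-38)**2 = -3251 + 1444 = -1807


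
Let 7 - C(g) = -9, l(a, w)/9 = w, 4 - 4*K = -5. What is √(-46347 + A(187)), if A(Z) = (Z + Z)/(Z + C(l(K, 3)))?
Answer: I*√1909837601/203 ≈ 215.28*I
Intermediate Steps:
K = 9/4 (K = 1 - ¼*(-5) = 1 + 5/4 = 9/4 ≈ 2.2500)
l(a, w) = 9*w
C(g) = 16 (C(g) = 7 - 1*(-9) = 7 + 9 = 16)
A(Z) = 2*Z/(16 + Z) (A(Z) = (Z + Z)/(Z + 16) = (2*Z)/(16 + Z) = 2*Z/(16 + Z))
√(-46347 + A(187)) = √(-46347 + 2*187/(16 + 187)) = √(-46347 + 2*187/203) = √(-46347 + 2*187*(1/203)) = √(-46347 + 374/203) = √(-9408067/203) = I*√1909837601/203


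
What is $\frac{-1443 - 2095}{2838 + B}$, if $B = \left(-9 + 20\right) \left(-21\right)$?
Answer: $- \frac{3538}{2607} \approx -1.3571$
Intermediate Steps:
$B = -231$ ($B = 11 \left(-21\right) = -231$)
$\frac{-1443 - 2095}{2838 + B} = \frac{-1443 - 2095}{2838 - 231} = - \frac{3538}{2607}$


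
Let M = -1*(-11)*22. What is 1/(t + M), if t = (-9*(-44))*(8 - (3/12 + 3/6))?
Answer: 1/3113 ≈ 0.00032123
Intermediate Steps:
M = 242 (M = 11*22 = 242)
t = 2871 (t = 396*(8 - (3*(1/12) + 3*(⅙))) = 396*(8 - (¼ + ½)) = 396*(8 - 1*¾) = 396*(8 - ¾) = 396*(29/4) = 2871)
1/(t + M) = 1/(2871 + 242) = 1/3113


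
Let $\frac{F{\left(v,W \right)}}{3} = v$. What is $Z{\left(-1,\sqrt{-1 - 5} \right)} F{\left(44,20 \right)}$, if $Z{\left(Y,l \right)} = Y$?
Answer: $-132$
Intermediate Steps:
$F{\left(v,W \right)} = 3 v$
$Z{\left(-1,\sqrt{-1 - 5} \right)} F{\left(44,20 \right)} = - 3 \cdot 44 = \left(-1\right) 132 = -132$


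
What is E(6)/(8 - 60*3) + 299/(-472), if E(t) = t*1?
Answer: -13565/20296 ≈ -0.66836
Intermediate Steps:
E(t) = t
E(6)/(8 - 60*3) + 299/(-472) = 6/(8 - 60*3) + 299/(-472) = 6/(8 - 10*18) + 299*(-1/472) = 6/(8 - 180) - 299/472 = 6/(-172) - 299/472 = 6*(-1/172) - 299/472 = -3/86 - 299/472 = -13565/20296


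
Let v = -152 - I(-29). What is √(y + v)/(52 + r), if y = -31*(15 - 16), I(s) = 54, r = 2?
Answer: 5*I*√7/54 ≈ 0.24498*I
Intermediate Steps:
v = -206 (v = -152 - 1*54 = -152 - 54 = -206)
y = 31 (y = -31*(-1) = 31)
√(y + v)/(52 + r) = √(31 - 206)/(52 + 2) = √(-175)/54 = (5*I*√7)/54 = 5*I*√7/54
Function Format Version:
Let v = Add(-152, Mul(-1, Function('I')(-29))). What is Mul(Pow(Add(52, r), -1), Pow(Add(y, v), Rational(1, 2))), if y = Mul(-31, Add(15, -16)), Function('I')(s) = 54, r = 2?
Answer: Mul(Rational(5, 54), I, Pow(7, Rational(1, 2))) ≈ Mul(0.24498, I)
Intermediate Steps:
v = -206 (v = Add(-152, Mul(-1, 54)) = Add(-152, -54) = -206)
y = 31 (y = Mul(-31, -1) = 31)
Mul(Pow(Add(52, r), -1), Pow(Add(y, v), Rational(1, 2))) = Mul(Pow(Add(52, 2), -1), Pow(Add(31, -206), Rational(1, 2))) = Mul(Pow(54, -1), Pow(-175, Rational(1, 2))) = Mul(Rational(1, 54), Mul(5, I, Pow(7, Rational(1, 2)))) = Mul(Rational(5, 54), I, Pow(7, Rational(1, 2)))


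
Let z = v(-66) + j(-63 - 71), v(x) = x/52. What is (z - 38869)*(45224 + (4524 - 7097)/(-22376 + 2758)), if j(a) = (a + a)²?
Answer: 760156300262985/510068 ≈ 1.4903e+9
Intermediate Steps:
v(x) = x/52 (v(x) = x*(1/52) = x/52)
j(a) = 4*a² (j(a) = (2*a)² = 4*a²)
z = 1867391/26 (z = (1/52)*(-66) + 4*(-63 - 71)² = -33/26 + 4*(-134)² = -33/26 + 4*17956 = -33/26 + 71824 = 1867391/26 ≈ 71823.)
(z - 38869)*(45224 + (4524 - 7097)/(-22376 + 2758)) = (1867391/26 - 38869)*(45224 + (4524 - 7097)/(-22376 + 2758)) = 856797*(45224 - 2573/(-19618))/26 = 856797*(45224 - 2573*(-1/19618))/26 = 856797*(45224 + 2573/19618)/26 = (856797/26)*(887207005/19618) = 760156300262985/510068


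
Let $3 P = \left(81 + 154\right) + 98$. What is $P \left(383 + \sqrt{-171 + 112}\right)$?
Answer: $42513 + 111 i \sqrt{59} \approx 42513.0 + 852.61 i$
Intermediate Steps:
$P = 111$ ($P = \frac{\left(81 + 154\right) + 98}{3} = \frac{235 + 98}{3} = \frac{1}{3} \cdot 333 = 111$)
$P \left(383 + \sqrt{-171 + 112}\right) = 111 \left(383 + \sqrt{-171 + 112}\right) = 111 \left(383 + \sqrt{-59}\right) = 111 \left(383 + i \sqrt{59}\right) = 42513 + 111 i \sqrt{59}$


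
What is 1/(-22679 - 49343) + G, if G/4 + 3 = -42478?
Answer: -12238266329/72022 ≈ -1.6992e+5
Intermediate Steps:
G = -169924 (G = -12 + 4*(-42478) = -12 - 169912 = -169924)
1/(-22679 - 49343) + G = 1/(-22679 - 49343) - 169924 = 1/(-72022) - 169924 = -1/72022 - 169924 = -12238266329/72022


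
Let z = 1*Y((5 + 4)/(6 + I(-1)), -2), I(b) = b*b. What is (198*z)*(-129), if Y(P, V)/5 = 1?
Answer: -127710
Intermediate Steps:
I(b) = b²
Y(P, V) = 5 (Y(P, V) = 5*1 = 5)
z = 5 (z = 1*5 = 5)
(198*z)*(-129) = (198*5)*(-129) = 990*(-129) = -127710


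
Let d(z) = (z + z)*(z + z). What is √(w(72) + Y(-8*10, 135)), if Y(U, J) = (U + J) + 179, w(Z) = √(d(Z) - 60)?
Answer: √(234 + 2*√5169) ≈ 19.437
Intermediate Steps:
d(z) = 4*z² (d(z) = (2*z)*(2*z) = 4*z²)
w(Z) = √(-60 + 4*Z²) (w(Z) = √(4*Z² - 60) = √(-60 + 4*Z²))
Y(U, J) = 179 + J + U (Y(U, J) = (J + U) + 179 = 179 + J + U)
√(w(72) + Y(-8*10, 135)) = √(2*√(-15 + 72²) + (179 + 135 - 8*10)) = √(2*√(-15 + 5184) + (179 + 135 - 80)) = √(2*√5169 + 234) = √(234 + 2*√5169)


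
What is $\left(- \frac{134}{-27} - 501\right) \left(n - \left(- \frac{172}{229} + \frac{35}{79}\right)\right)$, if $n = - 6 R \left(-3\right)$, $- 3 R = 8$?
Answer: $\frac{11555413435}{488457} \approx 23657.0$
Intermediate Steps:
$R = - \frac{8}{3}$ ($R = \left(- \frac{1}{3}\right) 8 = - \frac{8}{3} \approx -2.6667$)
$n = -48$ ($n = \left(-6\right) \left(- \frac{8}{3}\right) \left(-3\right) = 16 \left(-3\right) = -48$)
$\left(- \frac{134}{-27} - 501\right) \left(n - \left(- \frac{172}{229} + \frac{35}{79}\right)\right) = \left(- \frac{134}{-27} - 501\right) \left(-48 - \left(- \frac{172}{229} + \frac{35}{79}\right)\right) = \left(\left(-134\right) \left(- \frac{1}{27}\right) - 501\right) \left(-48 - - \frac{5573}{18091}\right) = \left(\frac{134}{27} - 501\right) \left(-48 + \left(- \frac{35}{79} + \frac{172}{229}\right)\right) = - \frac{13393 \left(-48 + \frac{5573}{18091}\right)}{27} = \left(- \frac{13393}{27}\right) \left(- \frac{862795}{18091}\right) = \frac{11555413435}{488457}$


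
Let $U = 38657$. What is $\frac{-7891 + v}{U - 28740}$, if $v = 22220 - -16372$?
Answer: $\frac{30701}{9917} \approx 3.0958$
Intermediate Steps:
$v = 38592$ ($v = 22220 + 16372 = 38592$)
$\frac{-7891 + v}{U - 28740} = \frac{-7891 + 38592}{38657 - 28740} = \frac{30701}{9917}$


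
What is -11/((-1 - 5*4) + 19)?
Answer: 11/2 ≈ 5.5000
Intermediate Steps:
-11/((-1 - 5*4) + 19) = -11/((-1 - 20) + 19) = -11/(-21 + 19) = -11/(-2) = -½*(-11) = 11/2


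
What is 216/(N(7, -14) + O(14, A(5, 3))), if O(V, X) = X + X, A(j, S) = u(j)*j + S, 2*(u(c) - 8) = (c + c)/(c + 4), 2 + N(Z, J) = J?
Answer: 243/85 ≈ 2.8588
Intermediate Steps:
N(Z, J) = -2 + J
u(c) = 8 + c/(4 + c) (u(c) = 8 + ((c + c)/(c + 4))/2 = 8 + ((2*c)/(4 + c))/2 = 8 + (2*c/(4 + c))/2 = 8 + c/(4 + c))
A(j, S) = S + j*(32 + 9*j)/(4 + j) (A(j, S) = ((32 + 9*j)/(4 + j))*j + S = j*(32 + 9*j)/(4 + j) + S = S + j*(32 + 9*j)/(4 + j))
O(V, X) = 2*X
216/(N(7, -14) + O(14, A(5, 3))) = 216/((-2 - 14) + 2*((3*(4 + 5) + 5*(32 + 9*5))/(4 + 5))) = 216/(-16 + 2*((3*9 + 5*(32 + 45))/9)) = 216/(-16 + 2*((27 + 5*77)/9)) = 216/(-16 + 2*((27 + 385)/9)) = 216/(-16 + 2*((⅑)*412)) = 216/(-16 + 2*(412/9)) = 216/(-16 + 824/9) = 216/(680/9) = 216*(9/680) = 243/85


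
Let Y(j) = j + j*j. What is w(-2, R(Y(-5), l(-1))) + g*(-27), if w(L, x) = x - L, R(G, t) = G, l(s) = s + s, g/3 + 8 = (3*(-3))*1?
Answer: 1399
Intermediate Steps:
Y(j) = j + j**2
g = -51 (g = -24 + 3*((3*(-3))*1) = -24 + 3*(-9*1) = -24 + 3*(-9) = -24 - 27 = -51)
l(s) = 2*s
w(-2, R(Y(-5), l(-1))) + g*(-27) = (-5*(1 - 5) - 1*(-2)) - 51*(-27) = (-5*(-4) + 2) + 1377 = (20 + 2) + 1377 = 22 + 1377 = 1399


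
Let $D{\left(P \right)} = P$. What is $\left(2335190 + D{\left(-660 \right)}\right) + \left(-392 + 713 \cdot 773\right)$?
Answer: $2885287$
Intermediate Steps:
$\left(2335190 + D{\left(-660 \right)}\right) + \left(-392 + 713 \cdot 773\right) = \left(2335190 - 660\right) + \left(-392 + 713 \cdot 773\right) = 2334530 + \left(-392 + 551149\right) = 2334530 + 550757 = 2885287$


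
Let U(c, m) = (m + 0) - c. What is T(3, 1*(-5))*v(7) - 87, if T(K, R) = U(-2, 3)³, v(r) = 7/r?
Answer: 38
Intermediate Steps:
U(c, m) = m - c
T(K, R) = 125 (T(K, R) = (3 - 1*(-2))³ = (3 + 2)³ = 5³ = 125)
T(3, 1*(-5))*v(7) - 87 = 125*(7/7) - 87 = 125*(7*(⅐)) - 87 = 125*1 - 87 = 125 - 87 = 38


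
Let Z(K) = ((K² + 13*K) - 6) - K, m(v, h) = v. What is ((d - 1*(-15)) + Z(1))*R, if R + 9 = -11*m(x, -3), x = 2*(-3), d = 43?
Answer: 3705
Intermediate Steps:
x = -6
Z(K) = -6 + K² + 12*K (Z(K) = (-6 + K² + 13*K) - K = -6 + K² + 12*K)
R = 57 (R = -9 - 11*(-6) = -9 + 66 = 57)
((d - 1*(-15)) + Z(1))*R = ((43 - 1*(-15)) + (-6 + 1² + 12*1))*57 = ((43 + 15) + (-6 + 1 + 12))*57 = (58 + 7)*57 = 65*57 = 3705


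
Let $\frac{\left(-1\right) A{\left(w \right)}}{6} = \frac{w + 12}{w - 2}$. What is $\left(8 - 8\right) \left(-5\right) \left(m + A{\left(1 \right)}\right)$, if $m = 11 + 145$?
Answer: $0$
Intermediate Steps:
$A{\left(w \right)} = - \frac{6 \left(12 + w\right)}{-2 + w}$ ($A{\left(w \right)} = - 6 \frac{w + 12}{w - 2} = - 6 \frac{12 + w}{-2 + w} = - \frac{6 \left(12 + w\right)}{-2 + w}$)
$m = 156$
$\left(8 - 8\right) \left(-5\right) \left(m + A{\left(1 \right)}\right) = \left(8 - 8\right) \left(-5\right) \left(156 + \frac{6 \left(-12 - 1\right)}{-2 + 1}\right) = 0 \left(-5\right) \left(156 + \frac{6 \left(-12 - 1\right)}{-1}\right) = 0 \left(156 + 6 \left(-1\right) \left(-13\right)\right) = 0 \left(156 + 78\right) = 0 \cdot 234 = 0$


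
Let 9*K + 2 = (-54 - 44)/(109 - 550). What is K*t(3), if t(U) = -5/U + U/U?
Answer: 32/243 ≈ 0.13169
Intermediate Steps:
K = -16/81 (K = -2/9 + ((-54 - 44)/(109 - 550))/9 = -2/9 + (-98/(-441))/9 = -2/9 + (-98*(-1/441))/9 = -2/9 + (1/9)*(2/9) = -2/9 + 2/81 = -16/81 ≈ -0.19753)
t(U) = 1 - 5/U (t(U) = -5/U + 1 = 1 - 5/U)
K*t(3) = -16*(-5 + 3)/(81*3) = -16*(-2)/243 = -16/81*(-2/3) = 32/243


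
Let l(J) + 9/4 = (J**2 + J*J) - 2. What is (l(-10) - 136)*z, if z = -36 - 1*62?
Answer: -11711/2 ≈ -5855.5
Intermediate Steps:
l(J) = -17/4 + 2*J**2 (l(J) = -9/4 + ((J**2 + J*J) - 2) = -9/4 + ((J**2 + J**2) - 2) = -9/4 + (2*J**2 - 2) = -9/4 + (-2 + 2*J**2) = -17/4 + 2*J**2)
z = -98 (z = -36 - 62 = -98)
(l(-10) - 136)*z = ((-17/4 + 2*(-10)**2) - 136)*(-98) = ((-17/4 + 2*100) - 136)*(-98) = ((-17/4 + 200) - 136)*(-98) = (783/4 - 136)*(-98) = (239/4)*(-98) = -11711/2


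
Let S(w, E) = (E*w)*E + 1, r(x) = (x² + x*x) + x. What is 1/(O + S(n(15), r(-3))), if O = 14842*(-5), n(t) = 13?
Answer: -1/71284 ≈ -1.4028e-5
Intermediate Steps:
r(x) = x + 2*x² (r(x) = (x² + x²) + x = 2*x² + x = x + 2*x²)
S(w, E) = 1 + w*E² (S(w, E) = w*E² + 1 = 1 + w*E²)
O = -74210
1/(O + S(n(15), r(-3))) = 1/(-74210 + (1 + 13*(-3*(1 + 2*(-3)))²)) = 1/(-74210 + (1 + 13*(-3*(1 - 6))²)) = 1/(-74210 + (1 + 13*(-3*(-5))²)) = 1/(-74210 + (1 + 13*15²)) = 1/(-74210 + (1 + 13*225)) = 1/(-74210 + (1 + 2925)) = 1/(-74210 + 2926) = 1/(-71284) = -1/71284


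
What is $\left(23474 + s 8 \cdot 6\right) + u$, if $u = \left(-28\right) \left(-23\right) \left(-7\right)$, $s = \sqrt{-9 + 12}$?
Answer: $18966 + 48 \sqrt{3} \approx 19049.0$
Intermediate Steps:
$s = \sqrt{3} \approx 1.732$
$u = -4508$ ($u = 644 \left(-7\right) = -4508$)
$\left(23474 + s 8 \cdot 6\right) + u = \left(23474 + \sqrt{3} \cdot 8 \cdot 6\right) - 4508 = \left(23474 + 8 \sqrt{3} \cdot 6\right) - 4508 = \left(23474 + 48 \sqrt{3}\right) - 4508 = 18966 + 48 \sqrt{3}$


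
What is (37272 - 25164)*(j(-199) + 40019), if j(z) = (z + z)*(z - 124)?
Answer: 2041081884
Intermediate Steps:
j(z) = 2*z*(-124 + z) (j(z) = (2*z)*(-124 + z) = 2*z*(-124 + z))
(37272 - 25164)*(j(-199) + 40019) = (37272 - 25164)*(2*(-199)*(-124 - 199) + 40019) = 12108*(2*(-199)*(-323) + 40019) = 12108*(128554 + 40019) = 12108*168573 = 2041081884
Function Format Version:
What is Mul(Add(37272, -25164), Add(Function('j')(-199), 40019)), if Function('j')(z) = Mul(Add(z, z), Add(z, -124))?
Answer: 2041081884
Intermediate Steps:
Function('j')(z) = Mul(2, z, Add(-124, z)) (Function('j')(z) = Mul(Mul(2, z), Add(-124, z)) = Mul(2, z, Add(-124, z)))
Mul(Add(37272, -25164), Add(Function('j')(-199), 40019)) = Mul(Add(37272, -25164), Add(Mul(2, -199, Add(-124, -199)), 40019)) = Mul(12108, Add(Mul(2, -199, -323), 40019)) = Mul(12108, Add(128554, 40019)) = Mul(12108, 168573) = 2041081884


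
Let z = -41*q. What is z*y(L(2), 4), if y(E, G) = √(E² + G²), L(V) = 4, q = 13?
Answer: -2132*√2 ≈ -3015.1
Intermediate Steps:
z = -533 (z = -41*13 = -533)
z*y(L(2), 4) = -533*√(4² + 4²) = -533*√(16 + 16) = -2132*√2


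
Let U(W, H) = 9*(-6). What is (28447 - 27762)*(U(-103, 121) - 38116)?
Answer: -26146450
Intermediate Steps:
U(W, H) = -54
(28447 - 27762)*(U(-103, 121) - 38116) = (28447 - 27762)*(-54 - 38116) = 685*(-38170) = -26146450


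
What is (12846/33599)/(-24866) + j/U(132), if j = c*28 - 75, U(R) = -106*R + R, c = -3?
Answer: 22110353191/1929942015540 ≈ 0.011456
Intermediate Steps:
U(R) = -105*R
j = -159 (j = -3*28 - 75 = -84 - 75 = -159)
(12846/33599)/(-24866) + j/U(132) = (12846/33599)/(-24866) - 159/((-105*132)) = (12846*(1/33599))*(-1/24866) - 159/(-13860) = (12846/33599)*(-1/24866) - 159*(-1/13860) = -6423/417736367 + 53/4620 = 22110353191/1929942015540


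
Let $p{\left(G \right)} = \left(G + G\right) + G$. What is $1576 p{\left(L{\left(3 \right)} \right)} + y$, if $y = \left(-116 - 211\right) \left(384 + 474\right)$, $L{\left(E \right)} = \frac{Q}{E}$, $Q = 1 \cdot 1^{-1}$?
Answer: $-278990$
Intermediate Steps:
$Q = 1$ ($Q = 1 \cdot 1 = 1$)
$L{\left(E \right)} = \frac{1}{E}$ ($L{\left(E \right)} = 1 \frac{1}{E} = \frac{1}{E}$)
$p{\left(G \right)} = 3 G$ ($p{\left(G \right)} = 2 G + G = 3 G$)
$y = -280566$ ($y = \left(-327\right) 858 = -280566$)
$1576 p{\left(L{\left(3 \right)} \right)} + y = 1576 \cdot \frac{3}{3} - 280566 = 1576 \cdot 3 \cdot \frac{1}{3} - 280566 = 1576 \cdot 1 - 280566 = 1576 - 280566 = -278990$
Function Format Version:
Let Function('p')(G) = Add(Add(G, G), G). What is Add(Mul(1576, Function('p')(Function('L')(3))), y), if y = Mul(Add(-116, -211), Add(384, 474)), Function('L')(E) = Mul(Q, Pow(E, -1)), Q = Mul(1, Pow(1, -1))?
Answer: -278990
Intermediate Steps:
Q = 1 (Q = Mul(1, 1) = 1)
Function('L')(E) = Pow(E, -1) (Function('L')(E) = Mul(1, Pow(E, -1)) = Pow(E, -1))
Function('p')(G) = Mul(3, G) (Function('p')(G) = Add(Mul(2, G), G) = Mul(3, G))
y = -280566 (y = Mul(-327, 858) = -280566)
Add(Mul(1576, Function('p')(Function('L')(3))), y) = Add(Mul(1576, Mul(3, Pow(3, -1))), -280566) = Add(Mul(1576, Mul(3, Rational(1, 3))), -280566) = Add(Mul(1576, 1), -280566) = Add(1576, -280566) = -278990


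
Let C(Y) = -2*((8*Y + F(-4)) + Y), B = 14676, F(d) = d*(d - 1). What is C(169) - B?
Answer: -17758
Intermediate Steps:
F(d) = d*(-1 + d)
C(Y) = -40 - 18*Y (C(Y) = -2*((8*Y - 4*(-1 - 4)) + Y) = -2*((8*Y - 4*(-5)) + Y) = -2*((8*Y + 20) + Y) = -2*((20 + 8*Y) + Y) = -2*(20 + 9*Y) = -40 - 18*Y)
C(169) - B = (-40 - 18*169) - 1*14676 = (-40 - 3042) - 14676 = -3082 - 14676 = -17758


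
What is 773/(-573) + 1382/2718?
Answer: -218188/259569 ≈ -0.84058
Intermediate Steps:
773/(-573) + 1382/2718 = 773*(-1/573) + 1382*(1/2718) = -773/573 + 691/1359 = -218188/259569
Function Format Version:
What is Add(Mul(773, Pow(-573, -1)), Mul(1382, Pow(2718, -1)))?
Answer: Rational(-218188, 259569) ≈ -0.84058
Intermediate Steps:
Add(Mul(773, Pow(-573, -1)), Mul(1382, Pow(2718, -1))) = Add(Mul(773, Rational(-1, 573)), Mul(1382, Rational(1, 2718))) = Add(Rational(-773, 573), Rational(691, 1359)) = Rational(-218188, 259569)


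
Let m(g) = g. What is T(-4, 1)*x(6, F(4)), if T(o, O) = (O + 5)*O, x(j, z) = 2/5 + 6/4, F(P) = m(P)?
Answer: 57/5 ≈ 11.400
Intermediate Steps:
F(P) = P
x(j, z) = 19/10 (x(j, z) = 2*(⅕) + 6*(¼) = ⅖ + 3/2 = 19/10)
T(o, O) = O*(5 + O) (T(o, O) = (5 + O)*O = O*(5 + O))
T(-4, 1)*x(6, F(4)) = (1*(5 + 1))*(19/10) = (1*6)*(19/10) = 6*(19/10) = 57/5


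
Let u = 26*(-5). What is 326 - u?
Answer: 456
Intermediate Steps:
u = -130
326 - u = 326 - 1*(-130) = 326 + 130 = 456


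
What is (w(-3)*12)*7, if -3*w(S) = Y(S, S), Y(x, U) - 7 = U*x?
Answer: -448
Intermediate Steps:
Y(x, U) = 7 + U*x
w(S) = -7/3 - S**2/3 (w(S) = -(7 + S*S)/3 = -(7 + S**2)/3 = -7/3 - S**2/3)
(w(-3)*12)*7 = ((-7/3 - 1/3*(-3)**2)*12)*7 = ((-7/3 - 1/3*9)*12)*7 = ((-7/3 - 3)*12)*7 = -16/3*12*7 = -64*7 = -448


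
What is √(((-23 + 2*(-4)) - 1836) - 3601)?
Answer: 2*I*√1367 ≈ 73.946*I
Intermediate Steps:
√(((-23 + 2*(-4)) - 1836) - 3601) = √(((-23 - 8) - 1836) - 3601) = √((-31 - 1836) - 3601) = √(-1867 - 3601) = √(-5468) = 2*I*√1367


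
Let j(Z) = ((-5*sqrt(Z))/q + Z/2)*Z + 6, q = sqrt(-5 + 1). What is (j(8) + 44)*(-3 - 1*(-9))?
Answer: 492 + 240*I*sqrt(2) ≈ 492.0 + 339.41*I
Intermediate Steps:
q = 2*I (q = sqrt(-4) = 2*I ≈ 2.0*I)
j(Z) = 6 + Z*(Z/2 + 5*I*sqrt(Z)/2) (j(Z) = ((-5*sqrt(Z))/((2*I)) + Z/2)*Z + 6 = ((-5*sqrt(Z))*(-I/2) + Z*(1/2))*Z + 6 = (5*I*sqrt(Z)/2 + Z/2)*Z + 6 = (Z/2 + 5*I*sqrt(Z)/2)*Z + 6 = Z*(Z/2 + 5*I*sqrt(Z)/2) + 6 = 6 + Z*(Z/2 + 5*I*sqrt(Z)/2))
(j(8) + 44)*(-3 - 1*(-9)) = ((6 + (1/2)*8**2 + 5*I*8**(3/2)/2) + 44)*(-3 - 1*(-9)) = ((6 + (1/2)*64 + 5*I*(16*sqrt(2))/2) + 44)*(-3 + 9) = ((6 + 32 + 40*I*sqrt(2)) + 44)*6 = ((38 + 40*I*sqrt(2)) + 44)*6 = (82 + 40*I*sqrt(2))*6 = 492 + 240*I*sqrt(2)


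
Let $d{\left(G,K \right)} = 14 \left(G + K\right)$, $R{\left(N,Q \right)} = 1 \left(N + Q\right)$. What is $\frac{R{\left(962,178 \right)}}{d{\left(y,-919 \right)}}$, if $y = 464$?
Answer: $- \frac{114}{637} \approx -0.17896$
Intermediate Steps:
$R{\left(N,Q \right)} = N + Q$
$d{\left(G,K \right)} = 14 G + 14 K$
$\frac{R{\left(962,178 \right)}}{d{\left(y,-919 \right)}} = \frac{962 + 178}{14 \cdot 464 + 14 \left(-919\right)} = \frac{1140}{6496 - 12866} = \frac{1140}{-6370} = 1140 \left(- \frac{1}{6370}\right) = - \frac{114}{637}$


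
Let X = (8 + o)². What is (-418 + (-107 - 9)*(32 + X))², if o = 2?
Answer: 247432900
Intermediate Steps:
X = 100 (X = (8 + 2)² = 10² = 100)
(-418 + (-107 - 9)*(32 + X))² = (-418 + (-107 - 9)*(32 + 100))² = (-418 - 116*132)² = (-418 - 15312)² = (-15730)² = 247432900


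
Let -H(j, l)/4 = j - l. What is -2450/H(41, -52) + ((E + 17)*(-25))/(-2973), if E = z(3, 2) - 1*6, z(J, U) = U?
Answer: 411375/61442 ≈ 6.6953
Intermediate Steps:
H(j, l) = -4*j + 4*l (H(j, l) = -4*(j - l) = -4*j + 4*l)
E = -4 (E = 2 - 1*6 = 2 - 6 = -4)
-2450/H(41, -52) + ((E + 17)*(-25))/(-2973) = -2450/(-4*41 + 4*(-52)) + ((-4 + 17)*(-25))/(-2973) = -2450/(-164 - 208) + (13*(-25))*(-1/2973) = -2450/(-372) - 325*(-1/2973) = -2450*(-1/372) + 325/2973 = 1225/186 + 325/2973 = 411375/61442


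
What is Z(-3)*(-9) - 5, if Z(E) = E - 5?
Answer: 67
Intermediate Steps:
Z(E) = -5 + E
Z(-3)*(-9) - 5 = (-5 - 3)*(-9) - 5 = -8*(-9) - 5 = 72 - 5 = 67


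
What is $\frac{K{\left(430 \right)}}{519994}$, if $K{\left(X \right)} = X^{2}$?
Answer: $\frac{92450}{259997} \approx 0.35558$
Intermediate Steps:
$\frac{K{\left(430 \right)}}{519994} = \frac{430^{2}}{519994} = 184900 \cdot \frac{1}{519994} = \frac{92450}{259997}$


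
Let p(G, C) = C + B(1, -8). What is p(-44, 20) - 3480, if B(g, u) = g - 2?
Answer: -3461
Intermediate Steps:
B(g, u) = -2 + g
p(G, C) = -1 + C (p(G, C) = C + (-2 + 1) = C - 1 = -1 + C)
p(-44, 20) - 3480 = (-1 + 20) - 3480 = 19 - 3480 = -3461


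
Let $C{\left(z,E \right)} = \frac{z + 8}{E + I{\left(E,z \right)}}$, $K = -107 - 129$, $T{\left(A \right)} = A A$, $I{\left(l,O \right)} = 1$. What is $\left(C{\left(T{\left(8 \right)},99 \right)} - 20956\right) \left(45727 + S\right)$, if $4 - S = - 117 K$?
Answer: $- \frac{9492217958}{25} \approx -3.7969 \cdot 10^{8}$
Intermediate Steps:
$T{\left(A \right)} = A^{2}$
$K = -236$
$C{\left(z,E \right)} = \frac{8 + z}{1 + E}$ ($C{\left(z,E \right)} = \frac{z + 8}{E + 1} = \frac{8 + z}{1 + E}$)
$S = -27608$ ($S = 4 - \left(-117\right) \left(-236\right) = 4 - 27612 = -27608$)
$\left(C{\left(T{\left(8 \right)},99 \right)} - 20956\right) \left(45727 + S\right) = \left(\frac{8 + 8^{2}}{1 + 99} - 20956\right) \left(45727 - 27608\right) = \left(\frac{8 + 64}{100} - 20956\right) 18119 = \left(\frac{1}{100} \cdot 72 - 20956\right) 18119 = \left(\frac{18}{25} - 20956\right) 18119 = \left(- \frac{523882}{25}\right) 18119 = - \frac{9492217958}{25}$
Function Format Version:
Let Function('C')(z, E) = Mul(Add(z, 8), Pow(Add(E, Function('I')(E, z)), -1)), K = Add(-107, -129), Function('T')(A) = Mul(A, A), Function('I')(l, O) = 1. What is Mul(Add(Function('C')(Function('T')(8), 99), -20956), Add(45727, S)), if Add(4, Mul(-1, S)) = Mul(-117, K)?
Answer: Rational(-9492217958, 25) ≈ -3.7969e+8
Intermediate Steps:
Function('T')(A) = Pow(A, 2)
K = -236
Function('C')(z, E) = Mul(Pow(Add(1, E), -1), Add(8, z)) (Function('C')(z, E) = Mul(Add(z, 8), Pow(Add(E, 1), -1)) = Mul(Add(8, z), Pow(Add(1, E), -1)) = Mul(Pow(Add(1, E), -1), Add(8, z)))
S = -27608 (S = Add(4, Mul(-1, Mul(-117, -236))) = Add(4, Mul(-1, 27612)) = Add(4, -27612) = -27608)
Mul(Add(Function('C')(Function('T')(8), 99), -20956), Add(45727, S)) = Mul(Add(Mul(Pow(Add(1, 99), -1), Add(8, Pow(8, 2))), -20956), Add(45727, -27608)) = Mul(Add(Mul(Pow(100, -1), Add(8, 64)), -20956), 18119) = Mul(Add(Mul(Rational(1, 100), 72), -20956), 18119) = Mul(Add(Rational(18, 25), -20956), 18119) = Mul(Rational(-523882, 25), 18119) = Rational(-9492217958, 25)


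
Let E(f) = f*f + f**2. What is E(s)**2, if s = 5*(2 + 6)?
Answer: 10240000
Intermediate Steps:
s = 40 (s = 5*8 = 40)
E(f) = 2*f**2 (E(f) = f**2 + f**2 = 2*f**2)
E(s)**2 = (2*40**2)**2 = (2*1600)**2 = 3200**2 = 10240000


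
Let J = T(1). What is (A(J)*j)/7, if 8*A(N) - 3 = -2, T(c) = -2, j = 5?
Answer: 5/56 ≈ 0.089286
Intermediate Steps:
J = -2
A(N) = ⅛ (A(N) = 3/8 + (⅛)*(-2) = 3/8 - ¼ = ⅛)
(A(J)*j)/7 = ((⅛)*5)/7 = (5/8)*(⅐) = 5/56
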